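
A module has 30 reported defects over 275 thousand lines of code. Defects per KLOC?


Defect density = defects / KLOC
Defect density = 30 / 275
Defect density = 0.109 defects/KLOC

0.109 defects/KLOC


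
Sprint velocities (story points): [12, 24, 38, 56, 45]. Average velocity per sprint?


Formula: Avg velocity = Total points / Number of sprints
Points: [12, 24, 38, 56, 45]
Sum = 12 + 24 + 38 + 56 + 45 = 175
Avg velocity = 175 / 5 = 35.0 points/sprint

35.0 points/sprint


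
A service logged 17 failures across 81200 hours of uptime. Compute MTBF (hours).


Formula: MTBF = Total operating time / Number of failures
MTBF = 81200 / 17
MTBF = 4776.47 hours

4776.47 hours


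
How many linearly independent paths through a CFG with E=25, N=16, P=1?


Formula: V(G) = E - N + 2P
V(G) = 25 - 16 + 2*1
V(G) = 9 + 2
V(G) = 11

11


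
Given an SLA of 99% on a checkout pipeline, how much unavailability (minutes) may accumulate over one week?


Formula: allowed downtime = period * (100 - SLA) / 100
Period (week) = 10080 minutes
Unavailability fraction = (100 - 99.0) / 100
Allowed downtime = 10080 * (100 - 99.0) / 100
Allowed downtime = 100.8 minutes

100.8 minutes


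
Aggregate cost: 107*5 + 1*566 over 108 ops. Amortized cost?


Formula: Amortized cost = Total cost / Operations
Total cost = (107 * 5) + (1 * 566)
Total cost = 535 + 566 = 1101
Amortized = 1101 / 108 = 10.1944

10.1944


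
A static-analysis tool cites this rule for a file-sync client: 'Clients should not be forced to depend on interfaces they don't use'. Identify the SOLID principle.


This describes the Interface Segregation Principle (ISP)

Interface Segregation Principle (ISP)


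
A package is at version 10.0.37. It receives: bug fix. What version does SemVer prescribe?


Current: 10.0.37
Change category: 'bug fix' → patch bump
SemVer rule: patch bump → increment PATCH (MAJOR and MINOR unchanged)
New: 10.0.38

10.0.38


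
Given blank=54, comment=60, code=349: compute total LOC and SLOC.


Total LOC = blank + comment + code
Total LOC = 54 + 60 + 349 = 463
SLOC (source only) = code = 349

Total LOC: 463, SLOC: 349


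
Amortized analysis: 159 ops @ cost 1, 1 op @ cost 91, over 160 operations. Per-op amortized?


Formula: Amortized cost = Total cost / Operations
Total cost = (159 * 1) + (1 * 91)
Total cost = 159 + 91 = 250
Amortized = 250 / 160 = 1.5625

1.5625


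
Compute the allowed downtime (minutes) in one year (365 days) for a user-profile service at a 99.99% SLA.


Formula: allowed downtime = period * (100 - SLA) / 100
Period (year (365 days)) = 525600 minutes
Unavailability fraction = (100 - 99.99) / 100
Allowed downtime = 525600 * (100 - 99.99) / 100
Allowed downtime = 52.56 minutes

52.56 minutes


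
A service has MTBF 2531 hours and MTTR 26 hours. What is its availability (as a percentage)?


Availability = MTBF / (MTBF + MTTR)
Availability = 2531 / (2531 + 26)
Availability = 2531 / 2557
Availability = 98.9832%

98.9832%


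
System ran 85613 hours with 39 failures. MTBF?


Formula: MTBF = Total operating time / Number of failures
MTBF = 85613 / 39
MTBF = 2195.21 hours

2195.21 hours


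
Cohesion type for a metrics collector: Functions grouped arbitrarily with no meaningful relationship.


Reasoning: Worst: random grouping
Type: Coincidental cohesion

Coincidental cohesion


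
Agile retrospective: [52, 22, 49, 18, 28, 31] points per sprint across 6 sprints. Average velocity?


Formula: Avg velocity = Total points / Number of sprints
Points: [52, 22, 49, 18, 28, 31]
Sum = 52 + 22 + 49 + 18 + 28 + 31 = 200
Avg velocity = 200 / 6 = 33.33 points/sprint

33.33 points/sprint


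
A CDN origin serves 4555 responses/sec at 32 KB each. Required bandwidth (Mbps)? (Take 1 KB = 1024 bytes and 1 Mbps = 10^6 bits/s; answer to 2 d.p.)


Formula: Mbps = payload_bytes * RPS * 8 / 1e6
Payload per request = 32 KB = 32 * 1024 = 32768 bytes
Total bytes/sec = 32768 * 4555 = 149258240
Total bits/sec = 149258240 * 8 = 1194065920
Mbps = 1194065920 / 1e6 = 1194.07

1194.07 Mbps


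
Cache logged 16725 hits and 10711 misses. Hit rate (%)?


Formula: hit rate = hits / (hits + misses) * 100
hit rate = 16725 / (16725 + 10711) * 100
hit rate = 16725 / 27436 * 100
hit rate = 60.96%

60.96%


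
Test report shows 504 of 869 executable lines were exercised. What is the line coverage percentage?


Coverage = covered / total * 100
Coverage = 504 / 869 * 100
Coverage = 58.0%

58.0%


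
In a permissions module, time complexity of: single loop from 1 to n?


Reasoning: one pass through n items
Complexity: O(n)

O(n)


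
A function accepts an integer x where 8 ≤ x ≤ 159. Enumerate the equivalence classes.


Valid range: [8, 159]
Class 1: x < 8 — invalid
Class 2: 8 ≤ x ≤ 159 — valid
Class 3: x > 159 — invalid
Total equivalence classes: 3

3 equivalence classes


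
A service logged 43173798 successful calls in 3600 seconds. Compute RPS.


Formula: throughput = requests / seconds
throughput = 43173798 / 3600
throughput = 11992.72 requests/second

11992.72 requests/second


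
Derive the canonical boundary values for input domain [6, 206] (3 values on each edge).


Range: [6, 206]
Boundaries: just below min, min, min+1, max-1, max, just above max
Values: [5, 6, 7, 205, 206, 207]

[5, 6, 7, 205, 206, 207]


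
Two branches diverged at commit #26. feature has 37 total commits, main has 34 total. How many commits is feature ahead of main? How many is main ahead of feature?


Common ancestor: commit #26
feature commits after divergence: 37 - 26 = 11
main commits after divergence: 34 - 26 = 8
feature is 11 commits ahead of main
main is 8 commits ahead of feature

feature ahead: 11, main ahead: 8


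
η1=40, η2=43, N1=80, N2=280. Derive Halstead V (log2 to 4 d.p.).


Formula: V = N * log2(η), where N = N1 + N2 and η = η1 + η2
η = 40 + 43 = 83
N = 80 + 280 = 360
log2(83) ≈ 6.3750
V = 360 * 6.3750 = 2295.00

2295.00


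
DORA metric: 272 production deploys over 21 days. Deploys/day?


Formula: deployments per day = releases / days
= 272 / 21
= 12.952 deploys/day
(equivalently, 90.67 deploys/week)

12.952 deploys/day


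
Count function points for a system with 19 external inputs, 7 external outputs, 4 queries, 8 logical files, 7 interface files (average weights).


UFP = EI*4 + EO*5 + EQ*4 + ILF*10 + EIF*7
UFP = 19*4 + 7*5 + 4*4 + 8*10 + 7*7
UFP = 76 + 35 + 16 + 80 + 49
UFP = 256

256


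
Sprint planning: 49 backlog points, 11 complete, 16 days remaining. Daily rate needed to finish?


Formula: Required rate = Remaining points / Days left
Remaining = 49 - 11 = 38 points
Required rate = 38 / 16 = 2.38 points/day

2.38 points/day


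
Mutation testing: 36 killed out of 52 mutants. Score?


Mutation score = killed / total * 100
Mutation score = 36 / 52 * 100
Mutation score = 69.23%

69.23%


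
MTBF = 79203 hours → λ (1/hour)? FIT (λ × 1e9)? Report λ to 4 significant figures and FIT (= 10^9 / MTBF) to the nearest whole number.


Formula: λ = 1 / MTBF; FIT = λ × 1e9 = 1e9 / MTBF
λ = 1 / 79203 ≈ 1.263e-05 failures/hour
FIT = 1e9 / 79203 ≈ 12626 failures per 1e9 hours (nearest whole number)

λ = 1.263e-05 /h, FIT = 12626


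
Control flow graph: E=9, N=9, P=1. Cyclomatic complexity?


Formula: V(G) = E - N + 2P
V(G) = 9 - 9 + 2*1
V(G) = 0 + 2
V(G) = 2

2


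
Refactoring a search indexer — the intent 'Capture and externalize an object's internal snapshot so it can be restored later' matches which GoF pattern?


This matches the Memento pattern

Memento


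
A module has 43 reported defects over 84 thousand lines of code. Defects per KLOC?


Defect density = defects / KLOC
Defect density = 43 / 84
Defect density = 0.512 defects/KLOC

0.512 defects/KLOC


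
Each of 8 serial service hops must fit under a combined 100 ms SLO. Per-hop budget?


Formula: per_stage = total_budget / stages
per_stage = 100 / 8
per_stage = 12.5 ms

12.5 ms


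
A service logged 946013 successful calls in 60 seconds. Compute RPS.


Formula: throughput = requests / seconds
throughput = 946013 / 60
throughput = 15766.88 requests/second

15766.88 requests/second


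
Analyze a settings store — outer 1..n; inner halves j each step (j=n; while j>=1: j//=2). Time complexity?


Reasoning: n times log n
Complexity: O(n log n)

O(n log n)


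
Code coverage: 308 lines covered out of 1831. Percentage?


Coverage = covered / total * 100
Coverage = 308 / 1831 * 100
Coverage = 16.82%

16.82%


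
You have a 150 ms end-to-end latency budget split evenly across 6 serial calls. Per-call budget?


Formula: per_stage = total_budget / stages
per_stage = 150 / 6
per_stage = 25.0 ms

25.0 ms


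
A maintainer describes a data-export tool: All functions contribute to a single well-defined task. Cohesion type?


Reasoning: Best: single purpose
Type: Functional cohesion

Functional cohesion


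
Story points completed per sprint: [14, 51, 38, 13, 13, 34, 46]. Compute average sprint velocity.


Formula: Avg velocity = Total points / Number of sprints
Points: [14, 51, 38, 13, 13, 34, 46]
Sum = 14 + 51 + 38 + 13 + 13 + 34 + 46 = 209
Avg velocity = 209 / 7 = 29.86 points/sprint

29.86 points/sprint


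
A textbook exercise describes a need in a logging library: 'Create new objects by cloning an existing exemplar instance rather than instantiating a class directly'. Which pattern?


This matches the Prototype pattern

Prototype


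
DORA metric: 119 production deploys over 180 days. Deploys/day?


Formula: deployments per day = releases / days
= 119 / 180
= 0.661 deploys/day
(equivalently, 4.63 deploys/week)

0.661 deploys/day


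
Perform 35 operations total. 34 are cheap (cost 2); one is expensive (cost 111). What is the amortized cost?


Formula: Amortized cost = Total cost / Operations
Total cost = (34 * 2) + (1 * 111)
Total cost = 68 + 111 = 179
Amortized = 179 / 35 = 5.1143

5.1143


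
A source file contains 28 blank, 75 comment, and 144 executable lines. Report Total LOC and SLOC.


Total LOC = blank + comment + code
Total LOC = 28 + 75 + 144 = 247
SLOC (source only) = code = 144

Total LOC: 247, SLOC: 144


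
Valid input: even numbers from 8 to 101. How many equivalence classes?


Constraint: even integers in [8, 101]
Class 1: x < 8 — out-of-range invalid
Class 2: x in [8,101] but odd — wrong type invalid
Class 3: x in [8,101] and even — valid
Class 4: x > 101 — out-of-range invalid
Total equivalence classes: 4

4 equivalence classes


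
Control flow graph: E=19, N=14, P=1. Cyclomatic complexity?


Formula: V(G) = E - N + 2P
V(G) = 19 - 14 + 2*1
V(G) = 5 + 2
V(G) = 7

7


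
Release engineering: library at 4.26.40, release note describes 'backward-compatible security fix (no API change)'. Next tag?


Current: 4.26.40
Change category: 'backward-compatible security fix (no API change)' → patch bump
SemVer rule: patch bump → increment PATCH (MAJOR and MINOR unchanged)
New: 4.26.41

4.26.41


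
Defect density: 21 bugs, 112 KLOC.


Defect density = defects / KLOC
Defect density = 21 / 112
Defect density = 0.188 defects/KLOC

0.188 defects/KLOC


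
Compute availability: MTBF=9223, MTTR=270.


Availability = MTBF / (MTBF + MTTR)
Availability = 9223 / (9223 + 270)
Availability = 9223 / 9493
Availability = 97.1558%

97.1558%


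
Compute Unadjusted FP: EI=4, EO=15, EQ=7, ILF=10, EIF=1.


UFP = EI*4 + EO*5 + EQ*4 + ILF*10 + EIF*7
UFP = 4*4 + 15*5 + 7*4 + 10*10 + 1*7
UFP = 16 + 75 + 28 + 100 + 7
UFP = 226

226


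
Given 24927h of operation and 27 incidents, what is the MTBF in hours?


Formula: MTBF = Total operating time / Number of failures
MTBF = 24927 / 27
MTBF = 923.22 hours

923.22 hours


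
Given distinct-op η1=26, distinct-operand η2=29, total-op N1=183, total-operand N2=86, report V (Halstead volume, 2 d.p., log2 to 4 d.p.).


Formula: V = N * log2(η), where N = N1 + N2 and η = η1 + η2
η = 26 + 29 = 55
N = 183 + 86 = 269
log2(55) ≈ 5.7814
V = 269 * 5.7814 = 1555.20

1555.20


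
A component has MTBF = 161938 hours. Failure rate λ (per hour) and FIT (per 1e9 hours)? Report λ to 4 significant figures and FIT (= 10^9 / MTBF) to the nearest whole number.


Formula: λ = 1 / MTBF; FIT = λ × 1e9 = 1e9 / MTBF
λ = 1 / 161938 ≈ 6.175e-06 failures/hour
FIT = 1e9 / 161938 ≈ 6175 failures per 1e9 hours (nearest whole number)

λ = 6.175e-06 /h, FIT = 6175


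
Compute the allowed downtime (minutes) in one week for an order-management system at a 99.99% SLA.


Formula: allowed downtime = period * (100 - SLA) / 100
Period (week) = 10080 minutes
Unavailability fraction = (100 - 99.99) / 100
Allowed downtime = 10080 * (100 - 99.99) / 100
Allowed downtime = 1.008 minutes

1.008 minutes


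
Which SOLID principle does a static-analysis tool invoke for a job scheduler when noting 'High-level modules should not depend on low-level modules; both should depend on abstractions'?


This describes the Dependency Inversion Principle (DIP)

Dependency Inversion Principle (DIP)


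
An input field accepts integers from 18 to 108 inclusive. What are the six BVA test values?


Range: [18, 108]
Boundaries: just below min, min, min+1, max-1, max, just above max
Values: [17, 18, 19, 107, 108, 109]

[17, 18, 19, 107, 108, 109]


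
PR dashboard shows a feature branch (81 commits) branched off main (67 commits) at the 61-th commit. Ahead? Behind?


Common ancestor: commit #61
feature commits after divergence: 81 - 61 = 20
main commits after divergence: 67 - 61 = 6
feature is 20 commits ahead of main
main is 6 commits ahead of feature

feature ahead: 20, main ahead: 6


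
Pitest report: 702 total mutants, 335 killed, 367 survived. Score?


Mutation score = killed / total * 100
Mutation score = 335 / 702 * 100
Mutation score = 47.72%

47.72%


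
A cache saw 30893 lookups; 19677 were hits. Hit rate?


Formula: hit rate = hits / (hits + misses) * 100
hit rate = 19677 / (19677 + 11216) * 100
hit rate = 19677 / 30893 * 100
hit rate = 63.69%

63.69%


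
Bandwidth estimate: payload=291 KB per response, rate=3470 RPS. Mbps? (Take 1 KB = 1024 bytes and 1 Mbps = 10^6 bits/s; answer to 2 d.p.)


Formula: Mbps = payload_bytes * RPS * 8 / 1e6
Payload per request = 291 KB = 291 * 1024 = 297984 bytes
Total bytes/sec = 297984 * 3470 = 1034004480
Total bits/sec = 1034004480 * 8 = 8272035840
Mbps = 8272035840 / 1e6 = 8272.04

8272.04 Mbps


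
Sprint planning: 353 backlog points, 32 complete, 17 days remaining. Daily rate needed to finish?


Formula: Required rate = Remaining points / Days left
Remaining = 353 - 32 = 321 points
Required rate = 321 / 17 = 18.88 points/day

18.88 points/day


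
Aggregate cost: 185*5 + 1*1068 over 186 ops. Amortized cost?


Formula: Amortized cost = Total cost / Operations
Total cost = (185 * 5) + (1 * 1068)
Total cost = 925 + 1068 = 1993
Amortized = 1993 / 186 = 10.7151

10.7151


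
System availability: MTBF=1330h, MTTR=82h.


Availability = MTBF / (MTBF + MTTR)
Availability = 1330 / (1330 + 82)
Availability = 1330 / 1412
Availability = 94.1926%

94.1926%


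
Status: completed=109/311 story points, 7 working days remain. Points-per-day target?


Formula: Required rate = Remaining points / Days left
Remaining = 311 - 109 = 202 points
Required rate = 202 / 7 = 28.86 points/day

28.86 points/day


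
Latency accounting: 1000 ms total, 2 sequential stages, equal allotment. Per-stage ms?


Formula: per_stage = total_budget / stages
per_stage = 1000 / 2
per_stage = 500.0 ms

500.0 ms


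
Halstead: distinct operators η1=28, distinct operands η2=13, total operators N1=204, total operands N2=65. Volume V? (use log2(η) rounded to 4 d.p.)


Formula: V = N * log2(η), where N = N1 + N2 and η = η1 + η2
η = 28 + 13 = 41
N = 204 + 65 = 269
log2(41) ≈ 5.3576
V = 269 * 5.3576 = 1441.19

1441.19


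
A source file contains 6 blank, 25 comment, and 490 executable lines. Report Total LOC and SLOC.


Total LOC = blank + comment + code
Total LOC = 6 + 25 + 490 = 521
SLOC (source only) = code = 490

Total LOC: 521, SLOC: 490


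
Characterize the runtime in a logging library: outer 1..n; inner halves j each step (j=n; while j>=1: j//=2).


Reasoning: n times log n
Complexity: O(n log n)

O(n log n)


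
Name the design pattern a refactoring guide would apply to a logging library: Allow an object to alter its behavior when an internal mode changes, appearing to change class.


This matches the State pattern

State


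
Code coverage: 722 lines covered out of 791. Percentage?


Coverage = covered / total * 100
Coverage = 722 / 791 * 100
Coverage = 91.28%

91.28%


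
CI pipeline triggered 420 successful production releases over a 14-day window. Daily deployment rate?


Formula: deployments per day = releases / days
= 420 / 14
= 30.0 deploys/day
(equivalently, 210.0 deploys/week)

30.0 deploys/day


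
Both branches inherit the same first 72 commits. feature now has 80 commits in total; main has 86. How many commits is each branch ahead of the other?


Common ancestor: commit #72
feature commits after divergence: 80 - 72 = 8
main commits after divergence: 86 - 72 = 14
feature is 8 commits ahead of main
main is 14 commits ahead of feature

feature ahead: 8, main ahead: 14


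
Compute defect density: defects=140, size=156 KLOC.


Defect density = defects / KLOC
Defect density = 140 / 156
Defect density = 0.897 defects/KLOC

0.897 defects/KLOC


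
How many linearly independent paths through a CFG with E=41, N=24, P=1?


Formula: V(G) = E - N + 2P
V(G) = 41 - 24 + 2*1
V(G) = 17 + 2
V(G) = 19

19


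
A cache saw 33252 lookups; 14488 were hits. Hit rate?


Formula: hit rate = hits / (hits + misses) * 100
hit rate = 14488 / (14488 + 18764) * 100
hit rate = 14488 / 33252 * 100
hit rate = 43.57%

43.57%


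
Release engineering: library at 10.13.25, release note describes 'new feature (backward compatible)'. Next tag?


Current: 10.13.25
Change category: 'new feature (backward compatible)' → minor bump
SemVer rule: minor bump → increment MINOR, reset PATCH to 0 (MAJOR unchanged)
New: 10.14.0

10.14.0


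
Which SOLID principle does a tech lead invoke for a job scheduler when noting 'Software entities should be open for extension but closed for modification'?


This describes the Open/Closed Principle (OCP)

Open/Closed Principle (OCP)


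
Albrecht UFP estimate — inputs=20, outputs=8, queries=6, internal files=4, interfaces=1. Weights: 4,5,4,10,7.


UFP = EI*4 + EO*5 + EQ*4 + ILF*10 + EIF*7
UFP = 20*4 + 8*5 + 6*4 + 4*10 + 1*7
UFP = 80 + 40 + 24 + 40 + 7
UFP = 191

191


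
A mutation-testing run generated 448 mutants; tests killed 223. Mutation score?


Mutation score = killed / total * 100
Mutation score = 223 / 448 * 100
Mutation score = 49.78%

49.78%


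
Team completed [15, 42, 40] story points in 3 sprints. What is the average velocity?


Formula: Avg velocity = Total points / Number of sprints
Points: [15, 42, 40]
Sum = 15 + 42 + 40 = 97
Avg velocity = 97 / 3 = 32.33 points/sprint

32.33 points/sprint


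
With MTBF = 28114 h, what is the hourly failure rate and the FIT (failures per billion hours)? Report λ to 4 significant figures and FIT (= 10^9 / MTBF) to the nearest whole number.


Formula: λ = 1 / MTBF; FIT = λ × 1e9 = 1e9 / MTBF
λ = 1 / 28114 ≈ 3.557e-05 failures/hour
FIT = 1e9 / 28114 ≈ 35569 failures per 1e9 hours (nearest whole number)

λ = 3.557e-05 /h, FIT = 35569


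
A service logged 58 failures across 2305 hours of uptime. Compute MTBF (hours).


Formula: MTBF = Total operating time / Number of failures
MTBF = 2305 / 58
MTBF = 39.74 hours

39.74 hours


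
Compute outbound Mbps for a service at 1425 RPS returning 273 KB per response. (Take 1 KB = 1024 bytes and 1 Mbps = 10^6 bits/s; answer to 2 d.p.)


Formula: Mbps = payload_bytes * RPS * 8 / 1e6
Payload per request = 273 KB = 273 * 1024 = 279552 bytes
Total bytes/sec = 279552 * 1425 = 398361600
Total bits/sec = 398361600 * 8 = 3186892800
Mbps = 3186892800 / 1e6 = 3186.89

3186.89 Mbps


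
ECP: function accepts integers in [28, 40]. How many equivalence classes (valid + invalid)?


Valid range: [28, 40]
Class 1: x < 28 — invalid
Class 2: 28 ≤ x ≤ 40 — valid
Class 3: x > 40 — invalid
Total equivalence classes: 3

3 equivalence classes


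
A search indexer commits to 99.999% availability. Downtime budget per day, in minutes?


Formula: allowed downtime = period * (100 - SLA) / 100
Period (day) = 1440 minutes
Unavailability fraction = (100 - 99.999) / 100
Allowed downtime = 1440 * (100 - 99.999) / 100
Allowed downtime = 0.0144 minutes

0.0144 minutes


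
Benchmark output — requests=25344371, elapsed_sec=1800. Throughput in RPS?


Formula: throughput = requests / seconds
throughput = 25344371 / 1800
throughput = 14080.21 requests/second

14080.21 requests/second


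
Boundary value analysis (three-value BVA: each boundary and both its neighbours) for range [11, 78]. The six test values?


Range: [11, 78]
Boundaries: just below min, min, min+1, max-1, max, just above max
Values: [10, 11, 12, 77, 78, 79]

[10, 11, 12, 77, 78, 79]


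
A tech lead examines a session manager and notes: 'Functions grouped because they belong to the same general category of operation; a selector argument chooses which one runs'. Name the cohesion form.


Reasoning: Grouped by category of activity, not by data or sequence
Type: Logical cohesion

Logical cohesion


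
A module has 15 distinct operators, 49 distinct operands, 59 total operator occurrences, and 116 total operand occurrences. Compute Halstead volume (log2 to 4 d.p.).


Formula: V = N * log2(η), where N = N1 + N2 and η = η1 + η2
η = 15 + 49 = 64
N = 59 + 116 = 175
log2(64) ≈ 6.0000
V = 175 * 6.0000 = 1050.00

1050.00


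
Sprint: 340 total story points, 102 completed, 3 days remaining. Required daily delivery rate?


Formula: Required rate = Remaining points / Days left
Remaining = 340 - 102 = 238 points
Required rate = 238 / 3 = 79.33 points/day

79.33 points/day


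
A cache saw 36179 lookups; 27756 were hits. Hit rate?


Formula: hit rate = hits / (hits + misses) * 100
hit rate = 27756 / (27756 + 8423) * 100
hit rate = 27756 / 36179 * 100
hit rate = 76.72%

76.72%


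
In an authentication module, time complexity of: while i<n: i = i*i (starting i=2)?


Reasoning: squaring drives double-exponential growth; iterations ~ log log n
Complexity: O(log log n)

O(log log n)


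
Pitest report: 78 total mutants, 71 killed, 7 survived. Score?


Mutation score = killed / total * 100
Mutation score = 71 / 78 * 100
Mutation score = 91.03%

91.03%


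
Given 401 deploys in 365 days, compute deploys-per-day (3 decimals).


Formula: deployments per day = releases / days
= 401 / 365
= 1.099 deploys/day
(equivalently, 7.69 deploys/week)

1.099 deploys/day


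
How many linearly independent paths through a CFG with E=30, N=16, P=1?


Formula: V(G) = E - N + 2P
V(G) = 30 - 16 + 2*1
V(G) = 14 + 2
V(G) = 16

16


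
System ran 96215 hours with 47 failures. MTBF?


Formula: MTBF = Total operating time / Number of failures
MTBF = 96215 / 47
MTBF = 2047.13 hours

2047.13 hours


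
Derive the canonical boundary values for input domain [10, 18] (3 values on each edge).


Range: [10, 18]
Boundaries: just below min, min, min+1, max-1, max, just above max
Values: [9, 10, 11, 17, 18, 19]

[9, 10, 11, 17, 18, 19]


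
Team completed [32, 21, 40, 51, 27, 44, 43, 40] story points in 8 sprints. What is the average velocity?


Formula: Avg velocity = Total points / Number of sprints
Points: [32, 21, 40, 51, 27, 44, 43, 40]
Sum = 32 + 21 + 40 + 51 + 27 + 44 + 43 + 40 = 298
Avg velocity = 298 / 8 = 37.25 points/sprint

37.25 points/sprint


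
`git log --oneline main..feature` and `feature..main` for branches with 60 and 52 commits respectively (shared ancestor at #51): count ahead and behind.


Common ancestor: commit #51
feature commits after divergence: 60 - 51 = 9
main commits after divergence: 52 - 51 = 1
feature is 9 commits ahead of main
main is 1 commits ahead of feature

feature ahead: 9, main ahead: 1


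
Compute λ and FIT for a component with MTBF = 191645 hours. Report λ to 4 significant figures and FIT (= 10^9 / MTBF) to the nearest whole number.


Formula: λ = 1 / MTBF; FIT = λ × 1e9 = 1e9 / MTBF
λ = 1 / 191645 ≈ 5.218e-06 failures/hour
FIT = 1e9 / 191645 ≈ 5218 failures per 1e9 hours (nearest whole number)

λ = 5.218e-06 /h, FIT = 5218


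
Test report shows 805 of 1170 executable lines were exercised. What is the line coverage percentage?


Coverage = covered / total * 100
Coverage = 805 / 1170 * 100
Coverage = 68.8%

68.8%


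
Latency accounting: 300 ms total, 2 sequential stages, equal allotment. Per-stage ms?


Formula: per_stage = total_budget / stages
per_stage = 300 / 2
per_stage = 150.0 ms

150.0 ms


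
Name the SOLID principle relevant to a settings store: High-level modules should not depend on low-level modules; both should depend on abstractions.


This describes the Dependency Inversion Principle (DIP)

Dependency Inversion Principle (DIP)


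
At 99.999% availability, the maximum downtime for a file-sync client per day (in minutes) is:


Formula: allowed downtime = period * (100 - SLA) / 100
Period (day) = 1440 minutes
Unavailability fraction = (100 - 99.999) / 100
Allowed downtime = 1440 * (100 - 99.999) / 100
Allowed downtime = 0.0144 minutes

0.0144 minutes


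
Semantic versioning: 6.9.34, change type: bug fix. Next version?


Current: 6.9.34
Change category: 'bug fix' → patch bump
SemVer rule: patch bump → increment PATCH (MAJOR and MINOR unchanged)
New: 6.9.35

6.9.35


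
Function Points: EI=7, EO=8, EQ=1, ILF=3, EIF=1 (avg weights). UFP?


UFP = EI*4 + EO*5 + EQ*4 + ILF*10 + EIF*7
UFP = 7*4 + 8*5 + 1*4 + 3*10 + 1*7
UFP = 28 + 40 + 4 + 30 + 7
UFP = 109

109


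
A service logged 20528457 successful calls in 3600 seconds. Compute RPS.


Formula: throughput = requests / seconds
throughput = 20528457 / 3600
throughput = 5702.35 requests/second

5702.35 requests/second


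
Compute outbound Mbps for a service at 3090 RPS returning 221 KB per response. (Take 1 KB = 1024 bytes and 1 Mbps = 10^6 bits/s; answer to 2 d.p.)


Formula: Mbps = payload_bytes * RPS * 8 / 1e6
Payload per request = 221 KB = 221 * 1024 = 226304 bytes
Total bytes/sec = 226304 * 3090 = 699279360
Total bits/sec = 699279360 * 8 = 5594234880
Mbps = 5594234880 / 1e6 = 5594.23

5594.23 Mbps


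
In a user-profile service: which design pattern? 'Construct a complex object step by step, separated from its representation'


This matches the Builder pattern

Builder


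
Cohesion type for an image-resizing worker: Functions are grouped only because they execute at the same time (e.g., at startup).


Reasoning: Related by timing only
Type: Temporal cohesion

Temporal cohesion


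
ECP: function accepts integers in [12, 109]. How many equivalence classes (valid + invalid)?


Valid range: [12, 109]
Class 1: x < 12 — invalid
Class 2: 12 ≤ x ≤ 109 — valid
Class 3: x > 109 — invalid
Total equivalence classes: 3

3 equivalence classes


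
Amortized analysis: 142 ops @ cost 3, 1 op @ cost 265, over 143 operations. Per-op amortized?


Formula: Amortized cost = Total cost / Operations
Total cost = (142 * 3) + (1 * 265)
Total cost = 426 + 265 = 691
Amortized = 691 / 143 = 4.8322

4.8322


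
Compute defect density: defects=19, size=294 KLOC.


Defect density = defects / KLOC
Defect density = 19 / 294
Defect density = 0.065 defects/KLOC

0.065 defects/KLOC


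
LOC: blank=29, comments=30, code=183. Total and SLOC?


Total LOC = blank + comment + code
Total LOC = 29 + 30 + 183 = 242
SLOC (source only) = code = 183

Total LOC: 242, SLOC: 183


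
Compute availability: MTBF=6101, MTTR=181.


Availability = MTBF / (MTBF + MTTR)
Availability = 6101 / (6101 + 181)
Availability = 6101 / 6282
Availability = 97.1188%

97.1188%


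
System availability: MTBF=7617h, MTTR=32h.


Availability = MTBF / (MTBF + MTTR)
Availability = 7617 / (7617 + 32)
Availability = 7617 / 7649
Availability = 99.5816%

99.5816%


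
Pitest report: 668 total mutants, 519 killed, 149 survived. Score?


Mutation score = killed / total * 100
Mutation score = 519 / 668 * 100
Mutation score = 77.69%

77.69%


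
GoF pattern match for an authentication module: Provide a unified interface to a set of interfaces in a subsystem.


This matches the Facade pattern

Facade


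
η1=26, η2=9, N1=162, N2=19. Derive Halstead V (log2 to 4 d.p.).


Formula: V = N * log2(η), where N = N1 + N2 and η = η1 + η2
η = 26 + 9 = 35
N = 162 + 19 = 181
log2(35) ≈ 5.1293
V = 181 * 5.1293 = 928.40

928.40


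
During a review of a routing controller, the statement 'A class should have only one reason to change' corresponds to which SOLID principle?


This describes the Single Responsibility Principle (SRP)

Single Responsibility Principle (SRP)


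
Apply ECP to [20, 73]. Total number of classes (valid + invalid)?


Valid range: [20, 73]
Class 1: x < 20 — invalid
Class 2: 20 ≤ x ≤ 73 — valid
Class 3: x > 73 — invalid
Total equivalence classes: 3

3 equivalence classes


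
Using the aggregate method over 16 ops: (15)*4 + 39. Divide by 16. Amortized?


Formula: Amortized cost = Total cost / Operations
Total cost = (15 * 4) + (1 * 39)
Total cost = 60 + 39 = 99
Amortized = 99 / 16 = 6.1875

6.1875


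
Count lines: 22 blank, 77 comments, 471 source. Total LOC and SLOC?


Total LOC = blank + comment + code
Total LOC = 22 + 77 + 471 = 570
SLOC (source only) = code = 471

Total LOC: 570, SLOC: 471


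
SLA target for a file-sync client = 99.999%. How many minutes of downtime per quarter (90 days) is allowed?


Formula: allowed downtime = period * (100 - SLA) / 100
Period (quarter (90 days)) = 129600 minutes
Unavailability fraction = (100 - 99.999) / 100
Allowed downtime = 129600 * (100 - 99.999) / 100
Allowed downtime = 1.296 minutes

1.296 minutes


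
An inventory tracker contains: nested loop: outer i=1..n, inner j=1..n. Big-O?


Reasoning: n iterations times n iterations
Complexity: O(n^2)

O(n^2)


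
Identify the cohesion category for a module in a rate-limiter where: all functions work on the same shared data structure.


Reasoning: Functions share data
Type: Communicational cohesion

Communicational cohesion


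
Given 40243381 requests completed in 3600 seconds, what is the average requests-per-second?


Formula: throughput = requests / seconds
throughput = 40243381 / 3600
throughput = 11178.72 requests/second

11178.72 requests/second


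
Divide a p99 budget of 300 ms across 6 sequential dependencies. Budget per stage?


Formula: per_stage = total_budget / stages
per_stage = 300 / 6
per_stage = 50.0 ms

50.0 ms


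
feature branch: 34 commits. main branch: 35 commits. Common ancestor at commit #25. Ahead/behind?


Common ancestor: commit #25
feature commits after divergence: 34 - 25 = 9
main commits after divergence: 35 - 25 = 10
feature is 9 commits ahead of main
main is 10 commits ahead of feature

feature ahead: 9, main ahead: 10


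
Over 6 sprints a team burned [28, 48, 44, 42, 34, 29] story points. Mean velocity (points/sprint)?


Formula: Avg velocity = Total points / Number of sprints
Points: [28, 48, 44, 42, 34, 29]
Sum = 28 + 48 + 44 + 42 + 34 + 29 = 225
Avg velocity = 225 / 6 = 37.5 points/sprint

37.5 points/sprint


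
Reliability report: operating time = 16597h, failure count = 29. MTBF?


Formula: MTBF = Total operating time / Number of failures
MTBF = 16597 / 29
MTBF = 572.31 hours

572.31 hours


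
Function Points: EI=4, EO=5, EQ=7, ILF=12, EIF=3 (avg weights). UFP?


UFP = EI*4 + EO*5 + EQ*4 + ILF*10 + EIF*7
UFP = 4*4 + 5*5 + 7*4 + 12*10 + 3*7
UFP = 16 + 25 + 28 + 120 + 21
UFP = 210

210


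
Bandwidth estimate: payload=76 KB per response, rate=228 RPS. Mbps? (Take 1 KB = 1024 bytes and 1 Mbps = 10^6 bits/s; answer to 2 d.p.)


Formula: Mbps = payload_bytes * RPS * 8 / 1e6
Payload per request = 76 KB = 76 * 1024 = 77824 bytes
Total bytes/sec = 77824 * 228 = 17743872
Total bits/sec = 17743872 * 8 = 141950976
Mbps = 141950976 / 1e6 = 141.95

141.95 Mbps


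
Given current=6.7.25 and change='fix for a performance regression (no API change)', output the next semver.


Current: 6.7.25
Change category: 'fix for a performance regression (no API change)' → patch bump
SemVer rule: patch bump → increment PATCH (MAJOR and MINOR unchanged)
New: 6.7.26

6.7.26


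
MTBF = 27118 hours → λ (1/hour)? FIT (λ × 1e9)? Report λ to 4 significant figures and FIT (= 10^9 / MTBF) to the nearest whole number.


Formula: λ = 1 / MTBF; FIT = λ × 1e9 = 1e9 / MTBF
λ = 1 / 27118 ≈ 3.688e-05 failures/hour
FIT = 1e9 / 27118 ≈ 36876 failures per 1e9 hours (nearest whole number)

λ = 3.688e-05 /h, FIT = 36876


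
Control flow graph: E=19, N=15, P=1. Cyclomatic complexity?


Formula: V(G) = E - N + 2P
V(G) = 19 - 15 + 2*1
V(G) = 4 + 2
V(G) = 6

6


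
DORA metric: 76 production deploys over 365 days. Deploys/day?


Formula: deployments per day = releases / days
= 76 / 365
= 0.208 deploys/day
(equivalently, 1.46 deploys/week)

0.208 deploys/day


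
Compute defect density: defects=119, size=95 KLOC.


Defect density = defects / KLOC
Defect density = 119 / 95
Defect density = 1.253 defects/KLOC

1.253 defects/KLOC


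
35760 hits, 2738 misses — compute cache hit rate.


Formula: hit rate = hits / (hits + misses) * 100
hit rate = 35760 / (35760 + 2738) * 100
hit rate = 35760 / 38498 * 100
hit rate = 92.89%

92.89%


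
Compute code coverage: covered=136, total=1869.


Coverage = covered / total * 100
Coverage = 136 / 1869 * 100
Coverage = 7.28%

7.28%


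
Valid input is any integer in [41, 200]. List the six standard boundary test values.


Range: [41, 200]
Boundaries: just below min, min, min+1, max-1, max, just above max
Values: [40, 41, 42, 199, 200, 201]

[40, 41, 42, 199, 200, 201]


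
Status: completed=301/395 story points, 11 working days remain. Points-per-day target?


Formula: Required rate = Remaining points / Days left
Remaining = 395 - 301 = 94 points
Required rate = 94 / 11 = 8.55 points/day

8.55 points/day


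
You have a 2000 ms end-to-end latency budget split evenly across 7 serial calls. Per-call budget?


Formula: per_stage = total_budget / stages
per_stage = 2000 / 7
per_stage = 285.71 ms

285.71 ms


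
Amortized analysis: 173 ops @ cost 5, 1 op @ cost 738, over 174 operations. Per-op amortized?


Formula: Amortized cost = Total cost / Operations
Total cost = (173 * 5) + (1 * 738)
Total cost = 865 + 738 = 1603
Amortized = 1603 / 174 = 9.2126

9.2126


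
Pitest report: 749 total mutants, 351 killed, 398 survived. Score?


Mutation score = killed / total * 100
Mutation score = 351 / 749 * 100
Mutation score = 46.86%

46.86%


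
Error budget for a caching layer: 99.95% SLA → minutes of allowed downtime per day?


Formula: allowed downtime = period * (100 - SLA) / 100
Period (day) = 1440 minutes
Unavailability fraction = (100 - 99.95) / 100
Allowed downtime = 1440 * (100 - 99.95) / 100
Allowed downtime = 0.72 minutes

0.72 minutes


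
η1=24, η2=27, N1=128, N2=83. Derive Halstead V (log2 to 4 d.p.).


Formula: V = N * log2(η), where N = N1 + N2 and η = η1 + η2
η = 24 + 27 = 51
N = 128 + 83 = 211
log2(51) ≈ 5.6724
V = 211 * 5.6724 = 1196.88

1196.88


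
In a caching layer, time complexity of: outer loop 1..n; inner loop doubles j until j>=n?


Reasoning: linear outer times logarithmic inner
Complexity: O(n log n)

O(n log n)


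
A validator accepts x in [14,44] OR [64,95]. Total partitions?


Valid ranges: [14,44] and [64,95]
Class 1: x < 14 — invalid
Class 2: 14 ≤ x ≤ 44 — valid
Class 3: 44 < x < 64 — invalid (gap between ranges)
Class 4: 64 ≤ x ≤ 95 — valid
Class 5: x > 95 — invalid
Total equivalence classes: 5

5 equivalence classes


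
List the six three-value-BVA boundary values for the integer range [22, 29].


Range: [22, 29]
Boundaries: just below min, min, min+1, max-1, max, just above max
Values: [21, 22, 23, 28, 29, 30]

[21, 22, 23, 28, 29, 30]


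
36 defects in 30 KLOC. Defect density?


Defect density = defects / KLOC
Defect density = 36 / 30
Defect density = 1.2 defects/KLOC

1.2 defects/KLOC


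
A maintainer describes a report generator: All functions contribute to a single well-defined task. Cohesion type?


Reasoning: Best: single purpose
Type: Functional cohesion

Functional cohesion


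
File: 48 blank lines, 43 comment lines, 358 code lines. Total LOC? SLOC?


Total LOC = blank + comment + code
Total LOC = 48 + 43 + 358 = 449
SLOC (source only) = code = 358

Total LOC: 449, SLOC: 358


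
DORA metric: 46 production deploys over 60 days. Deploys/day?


Formula: deployments per day = releases / days
= 46 / 60
= 0.767 deploys/day
(equivalently, 5.37 deploys/week)

0.767 deploys/day


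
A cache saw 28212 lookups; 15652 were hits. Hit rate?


Formula: hit rate = hits / (hits + misses) * 100
hit rate = 15652 / (15652 + 12560) * 100
hit rate = 15652 / 28212 * 100
hit rate = 55.48%

55.48%


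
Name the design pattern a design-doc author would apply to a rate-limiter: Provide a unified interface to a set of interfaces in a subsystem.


This matches the Facade pattern

Facade


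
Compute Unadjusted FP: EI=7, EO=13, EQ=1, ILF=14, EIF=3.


UFP = EI*4 + EO*5 + EQ*4 + ILF*10 + EIF*7
UFP = 7*4 + 13*5 + 1*4 + 14*10 + 3*7
UFP = 28 + 65 + 4 + 140 + 21
UFP = 258

258


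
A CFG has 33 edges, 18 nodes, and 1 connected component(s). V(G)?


Formula: V(G) = E - N + 2P
V(G) = 33 - 18 + 2*1
V(G) = 15 + 2
V(G) = 17

17


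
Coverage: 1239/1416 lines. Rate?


Coverage = covered / total * 100
Coverage = 1239 / 1416 * 100
Coverage = 87.5%

87.5%


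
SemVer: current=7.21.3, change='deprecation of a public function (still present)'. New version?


Current: 7.21.3
Change category: 'deprecation of a public function (still present)' → minor bump
SemVer rule: minor bump → increment MINOR, reset PATCH to 0 (MAJOR unchanged)
New: 7.22.0

7.22.0


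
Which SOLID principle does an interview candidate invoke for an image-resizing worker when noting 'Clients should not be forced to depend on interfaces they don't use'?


This describes the Interface Segregation Principle (ISP)

Interface Segregation Principle (ISP)


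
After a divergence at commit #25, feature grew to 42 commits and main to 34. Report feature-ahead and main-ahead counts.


Common ancestor: commit #25
feature commits after divergence: 42 - 25 = 17
main commits after divergence: 34 - 25 = 9
feature is 17 commits ahead of main
main is 9 commits ahead of feature

feature ahead: 17, main ahead: 9


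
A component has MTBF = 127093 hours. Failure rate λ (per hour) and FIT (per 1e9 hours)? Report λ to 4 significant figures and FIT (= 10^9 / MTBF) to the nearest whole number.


Formula: λ = 1 / MTBF; FIT = λ × 1e9 = 1e9 / MTBF
λ = 1 / 127093 ≈ 7.868e-06 failures/hour
FIT = 1e9 / 127093 ≈ 7868 failures per 1e9 hours (nearest whole number)

λ = 7.868e-06 /h, FIT = 7868


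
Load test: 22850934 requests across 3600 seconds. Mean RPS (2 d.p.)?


Formula: throughput = requests / seconds
throughput = 22850934 / 3600
throughput = 6347.48 requests/second

6347.48 requests/second


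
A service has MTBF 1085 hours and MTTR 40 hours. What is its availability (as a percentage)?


Availability = MTBF / (MTBF + MTTR)
Availability = 1085 / (1085 + 40)
Availability = 1085 / 1125
Availability = 96.4444%

96.4444%
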